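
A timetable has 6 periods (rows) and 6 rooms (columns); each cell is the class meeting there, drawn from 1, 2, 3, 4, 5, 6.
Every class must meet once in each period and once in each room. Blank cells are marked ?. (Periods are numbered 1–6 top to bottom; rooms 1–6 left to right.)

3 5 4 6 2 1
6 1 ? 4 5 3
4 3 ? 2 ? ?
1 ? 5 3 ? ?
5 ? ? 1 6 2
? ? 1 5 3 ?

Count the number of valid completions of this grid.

Period 2, room 3: eliminating its period and room leaves {2}.
Period 3, room 3: eliminating its period and room leaves {6}.
Period 3, room 5: eliminating its period and room leaves {1}.
Period 3, room 6: eliminating its period and room leaves {5, 6}.
Period 4, room 2: eliminating its period and room leaves {2, 4, 6}.
Period 4, room 5: eliminating its period and room leaves {4}.
Period 4, room 6: eliminating its period and room leaves {4, 6}.
Period 5, room 2: eliminating its period and room leaves {4}.
Period 5, room 3: eliminating its period and room leaves {3}.
Period 6, room 1: eliminating its period and room leaves {2}.
Period 6, room 2: eliminating its period and room leaves {2, 4, 6}.
Period 6, room 6: eliminating its period and room leaves {4, 6}.
Only one assignment across all blanks avoids any period or room repeat, giving 1 completion.

1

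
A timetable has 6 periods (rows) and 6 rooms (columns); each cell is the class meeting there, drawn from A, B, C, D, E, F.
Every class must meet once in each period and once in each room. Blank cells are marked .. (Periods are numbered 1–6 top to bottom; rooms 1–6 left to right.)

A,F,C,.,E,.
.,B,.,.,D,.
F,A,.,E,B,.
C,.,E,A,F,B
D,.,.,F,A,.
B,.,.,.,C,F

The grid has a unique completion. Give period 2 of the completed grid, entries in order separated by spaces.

E B F C D A

Period 2, room 1: period 2 has {B, D} and room 1 has {A, B, C, D, F}, leaving only E.
Period 2, room 4: period 2 has {B, D, E} and room 4 has {A, E, F}, leaving only C.
Period 2, room 6: period 2 has {B, C, D, E} and room 6 has {B, F}, leaving only A.
Period 2, room 3: period 2 has {A, B, C, D, E} and room 3 has {C, E}, leaving only F.
So period 2 reads: E B F C D A.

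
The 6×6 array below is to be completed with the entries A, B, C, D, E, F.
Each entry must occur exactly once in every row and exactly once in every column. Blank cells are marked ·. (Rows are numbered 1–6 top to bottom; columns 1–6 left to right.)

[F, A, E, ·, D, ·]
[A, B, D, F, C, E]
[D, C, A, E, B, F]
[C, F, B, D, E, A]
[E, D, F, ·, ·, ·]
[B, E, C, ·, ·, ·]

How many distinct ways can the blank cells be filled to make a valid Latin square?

Row 1, column 4: eliminating its row and column leaves {B, C}.
Row 1, column 6: eliminating its row and column leaves {B, C}.
Row 5, column 4: eliminating its row and column leaves {A, B, C}.
Row 5, column 5: eliminating its row and column leaves {A}.
Row 5, column 6: eliminating its row and column leaves {B, C}.
Row 6, column 4: eliminating its row and column leaves {A}.
Row 6, column 5: eliminating its row and column leaves {A, F}.
Row 6, column 6: eliminating its row and column leaves {D}.
Enumerating the assignments across these blanks that avoid any row or column repeat gives 2 completions.

2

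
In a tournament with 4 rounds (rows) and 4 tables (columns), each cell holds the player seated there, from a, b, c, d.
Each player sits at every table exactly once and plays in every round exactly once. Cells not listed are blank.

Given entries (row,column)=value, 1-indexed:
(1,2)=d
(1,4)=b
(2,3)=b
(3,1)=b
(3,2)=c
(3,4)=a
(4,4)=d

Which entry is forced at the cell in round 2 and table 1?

d

Round 2, table 2: round 2 has {b} and table 2 has {c, d}, leaving only a.
Round 2, table 4: round 2 has {a, b} and table 4 has {a, b, d}, leaving only c.
Round 2 already has {a, b, c} and table 1 already has {b}, so round 2, table 1 must be d.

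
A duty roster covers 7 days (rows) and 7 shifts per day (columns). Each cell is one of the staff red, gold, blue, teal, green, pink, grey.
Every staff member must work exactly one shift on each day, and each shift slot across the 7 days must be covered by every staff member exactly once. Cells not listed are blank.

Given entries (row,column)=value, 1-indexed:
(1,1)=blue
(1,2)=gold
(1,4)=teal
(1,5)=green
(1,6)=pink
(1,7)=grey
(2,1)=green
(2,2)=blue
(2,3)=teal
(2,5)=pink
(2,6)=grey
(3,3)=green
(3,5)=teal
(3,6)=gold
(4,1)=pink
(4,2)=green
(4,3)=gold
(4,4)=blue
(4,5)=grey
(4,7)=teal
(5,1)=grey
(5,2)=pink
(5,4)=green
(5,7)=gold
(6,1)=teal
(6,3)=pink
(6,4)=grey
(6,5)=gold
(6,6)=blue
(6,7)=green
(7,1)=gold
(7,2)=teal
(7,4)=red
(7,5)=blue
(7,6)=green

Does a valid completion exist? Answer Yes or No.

Yes

No day or shift among the givens repeats a symbol, and propagating forced cells runs into no contradiction.
One valid completion exists (for instance, blue gold red teal green pink grey / green blue teal gold pink grey red / red grey green pink teal gold blue / pink green gold blue grey red teal / grey pink blue green red teal gold / teal red pink grey gold blue green / gold teal grey red blue green pink).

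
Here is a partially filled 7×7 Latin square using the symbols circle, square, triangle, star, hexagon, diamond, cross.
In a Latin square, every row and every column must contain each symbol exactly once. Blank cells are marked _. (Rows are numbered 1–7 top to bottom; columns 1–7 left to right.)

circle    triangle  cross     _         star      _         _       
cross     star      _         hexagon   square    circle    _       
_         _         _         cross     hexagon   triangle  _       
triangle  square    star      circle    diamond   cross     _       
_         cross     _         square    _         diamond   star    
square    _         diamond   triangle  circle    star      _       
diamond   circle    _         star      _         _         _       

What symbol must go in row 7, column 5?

Row 1, column 4: row 1 has {circle, triangle, star, cross} and column 4 has {circle, square, triangle, star, hexagon, cross}, leaving only diamond.
Row 2, column 3: row 2 has {circle, square, star, hexagon, cross} and column 3 has {star, diamond, cross}, leaving only triangle.
Row 2, column 7: row 2 has {circle, square, triangle, star, hexagon, cross} and column 7 has {star}, leaving only diamond.
Row 3, column 1: row 3 has {triangle, hexagon, cross} and column 1 has {circle, square, triangle, diamond, cross}, leaving only star.
Row 3, column 2: row 3 has {triangle, star, hexagon, cross} and column 2 has {circle, square, triangle, star, cross}, leaving only diamond.
Row 4, column 7: row 4 has {circle, square, triangle, star, diamond, cross} and column 7 has {star, diamond}, leaving only hexagon.
Row 1, column 7: row 1 has {circle, triangle, star, diamond, cross} and column 7 has {star, hexagon, diamond}, leaving only square.
Row 1, column 6: row 1 has {circle, square, triangle, star, diamond, cross} and column 6 has {circle, triangle, star, diamond, cross}, leaving only hexagon.
Row 3, column 7: row 3 has {triangle, star, hexagon, diamond, cross} and column 7 has {square, star, hexagon, diamond}, leaving only circle.
Row 3, column 3: row 3 has {circle, triangle, star, hexagon, diamond, cross} and column 3 has {triangle, star, diamond, cross}, leaving only square.
Row 5, column 1: row 5 has {square, star, diamond, cross} and column 1 has {circle, square, triangle, star, diamond, cross}, leaving only hexagon.
Row 5, column 3: row 5 has {square, star, hexagon, diamond, cross} and column 3 has {square, triangle, star, diamond, cross}, leaving only circle.
Row 5, column 5: row 5 has {circle, square, star, hexagon, diamond, cross} and column 5 has {circle, square, star, hexagon, diamond}, leaving only triangle.
Row 7 already has {circle, star, diamond} and column 5 already has {circle, square, triangle, star, hexagon, diamond}, so row 7, column 5 must be cross.

cross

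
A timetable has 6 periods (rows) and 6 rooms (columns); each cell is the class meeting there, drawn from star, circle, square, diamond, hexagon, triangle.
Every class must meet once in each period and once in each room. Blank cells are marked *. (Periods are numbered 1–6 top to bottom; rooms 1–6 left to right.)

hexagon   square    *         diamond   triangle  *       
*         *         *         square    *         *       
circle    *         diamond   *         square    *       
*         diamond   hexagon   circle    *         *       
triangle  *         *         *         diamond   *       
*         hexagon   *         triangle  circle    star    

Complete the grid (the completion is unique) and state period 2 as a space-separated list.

Period 1, room 6: period 1 has {square, diamond, hexagon, triangle} and room 6 has {star}, leaving only circle.
Period 1, room 3: period 1 has {circle, square, diamond, hexagon, triangle} and room 3 has {diamond, hexagon}, leaving only star.
Period 4, room 5: period 4 has {circle, diamond, hexagon} and room 5 has {circle, square, diamond, triangle}, leaving only star.
Period 2, room 5: period 2 has {square} and room 5 has {star, circle, square, diamond, triangle}, leaving only hexagon.
Period 4, room 1: period 4 has {star, circle, diamond, hexagon} and room 1 has {circle, hexagon, triangle}, leaving only square.
Period 4, room 6: period 4 has {star, circle, square, diamond, hexagon} and room 6 has {star, circle}, leaving only triangle.
Period 2, room 6: period 2 has {square, hexagon} and room 6 has {star, circle, triangle}, leaving only diamond.
Period 2, room 1: period 2 has {square, diamond, hexagon} and room 1 has {circle, square, hexagon, triangle}, leaving only star.
Period 3, room 6: period 3 has {circle, square, diamond} and room 6 has {star, circle, diamond, triangle}, leaving only hexagon.
Period 3, room 4: period 3 has {circle, square, diamond, hexagon} and room 4 has {circle, square, diamond, triangle}, leaving only star.
Period 3, room 2: period 3 has {star, circle, square, diamond, hexagon} and room 2 has {square, diamond, hexagon}, leaving only triangle.
Period 2, room 2: period 2 has {star, square, diamond, hexagon} and room 2 has {square, diamond, hexagon, triangle}, leaving only circle.
Period 2, room 3: period 2 has {star, circle, square, diamond, hexagon} and room 3 has {star, diamond, hexagon}, leaving only triangle.
So period 2 reads: star circle triangle square hexagon diamond.

star circle triangle square hexagon diamond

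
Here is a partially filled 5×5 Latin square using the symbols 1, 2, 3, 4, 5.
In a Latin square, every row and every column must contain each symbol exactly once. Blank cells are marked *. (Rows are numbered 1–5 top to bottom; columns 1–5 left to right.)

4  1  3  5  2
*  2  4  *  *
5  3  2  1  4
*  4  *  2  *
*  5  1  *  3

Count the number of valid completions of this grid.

Row 2, column 1: eliminating its row and column leaves {1, 3}.
Row 2, column 4: eliminating its row and column leaves {3}.
Row 2, column 5: eliminating its row and column leaves {1, 5}.
Row 4, column 1: eliminating its row and column leaves {1, 3}.
Row 4, column 3: eliminating its row and column leaves {5}.
Row 4, column 5: eliminating its row and column leaves {1, 5}.
Row 5, column 1: eliminating its row and column leaves {2}.
Row 5, column 4: eliminating its row and column leaves {4}.
Only one assignment across all blanks avoids any row or column repeat, giving 1 completion.

1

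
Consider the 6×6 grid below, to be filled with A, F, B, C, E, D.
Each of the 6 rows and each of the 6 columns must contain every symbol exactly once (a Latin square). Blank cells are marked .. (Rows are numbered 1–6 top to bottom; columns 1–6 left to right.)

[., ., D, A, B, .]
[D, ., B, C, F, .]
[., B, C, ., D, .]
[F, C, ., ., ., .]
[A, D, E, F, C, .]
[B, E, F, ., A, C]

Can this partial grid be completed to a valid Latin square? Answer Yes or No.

No

Row 1, column 2: row 1 has {A, B, D} and column 2 has {B, C, E, D}, so it must be F.
Row 1, column 6: row 1 has {A, F, B, D} and column 6 has {C}, so it must be E.
Row 1, column 1: row 1 has {A, F, B, E, D} and column 1 has {A, F, B, D}, so it must be C.
Row 2, column 2: row 2 has {F, B, C, D} and column 2 has {F, B, C, E, D}, so it must be A.
Now row 2, column 6: row 2 together with column 6 already contain {A, F, B, C, E, D} — every symbol — so nothing can go there. The grid has no valid completion.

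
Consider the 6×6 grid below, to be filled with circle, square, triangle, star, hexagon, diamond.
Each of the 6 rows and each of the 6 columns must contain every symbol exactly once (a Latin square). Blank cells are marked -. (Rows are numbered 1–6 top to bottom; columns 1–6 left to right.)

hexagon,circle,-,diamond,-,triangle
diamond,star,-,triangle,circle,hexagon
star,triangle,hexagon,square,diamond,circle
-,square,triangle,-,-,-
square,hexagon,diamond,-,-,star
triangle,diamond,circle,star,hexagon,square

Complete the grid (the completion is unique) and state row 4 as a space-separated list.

circle square triangle hexagon star diamond

Row 4, column 1: row 4 has {square, triangle} and column 1 has {square, triangle, star, hexagon, diamond}, leaving only circle.
Row 4, column 4: row 4 has {circle, square, triangle} and column 4 has {square, triangle, star, diamond}, leaving only hexagon.
Row 4, column 5: row 4 has {circle, square, triangle, hexagon} and column 5 has {circle, hexagon, diamond}, leaving only star.
Row 4, column 6: row 4 has {circle, square, triangle, star, hexagon} and column 6 has {circle, square, triangle, star, hexagon}, leaving only diamond.
So row 4 reads: circle square triangle hexagon star diamond.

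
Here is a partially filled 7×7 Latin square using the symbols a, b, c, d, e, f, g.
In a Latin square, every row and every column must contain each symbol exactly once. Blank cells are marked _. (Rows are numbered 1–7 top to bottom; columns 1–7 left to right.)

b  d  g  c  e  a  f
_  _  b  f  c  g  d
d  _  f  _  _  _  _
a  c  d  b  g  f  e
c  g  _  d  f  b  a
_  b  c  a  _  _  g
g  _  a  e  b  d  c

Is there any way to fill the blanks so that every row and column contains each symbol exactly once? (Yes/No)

No row or column among the givens repeats a symbol, and propagating forced cells runs into no contradiction.
One valid completion exists (for instance, b d g c e a f / e a b f c g d / d e f g a c b / a c d b g f e / c g e d f b a / f b c a d e g / g f a e b d c).

Yes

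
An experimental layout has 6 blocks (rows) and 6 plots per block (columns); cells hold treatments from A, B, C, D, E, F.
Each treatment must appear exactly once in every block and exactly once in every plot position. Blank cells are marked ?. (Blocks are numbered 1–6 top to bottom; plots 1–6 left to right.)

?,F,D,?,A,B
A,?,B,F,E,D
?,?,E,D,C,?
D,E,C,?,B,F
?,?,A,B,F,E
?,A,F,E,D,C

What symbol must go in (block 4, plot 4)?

Block 4 already has {B, C, D, E, F} and plot 4 already has {B, D, E, F}, so block 4, plot 4 must be A.

A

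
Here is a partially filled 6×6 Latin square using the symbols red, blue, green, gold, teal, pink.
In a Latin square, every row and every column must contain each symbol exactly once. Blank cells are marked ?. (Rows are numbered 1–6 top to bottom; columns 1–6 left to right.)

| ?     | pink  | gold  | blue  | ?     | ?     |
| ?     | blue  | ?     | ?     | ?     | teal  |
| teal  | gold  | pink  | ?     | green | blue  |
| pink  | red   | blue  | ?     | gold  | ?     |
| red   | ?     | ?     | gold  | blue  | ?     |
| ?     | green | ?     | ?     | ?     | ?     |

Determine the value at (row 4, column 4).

Row 1, column 1: row 1 has {blue, gold, pink} and column 1 has {red, teal, pink}, leaving only green.
Row 1, column 6: row 1 has {blue, green, gold, pink} and column 6 has {blue, teal}, leaving only red.
Row 1, column 5: row 1 has {red, blue, green, gold, pink} and column 5 has {blue, green, gold}, leaving only teal.
Row 2, column 1: row 2 has {blue, teal} and column 1 has {red, green, teal, pink}, leaving only gold.
Row 3, column 4: row 3 has {blue, green, gold, teal, pink} and column 4 has {blue, gold}, leaving only red.
Row 4, column 6: row 4 has {red, blue, gold, pink} and column 6 has {red, blue, teal}, leaving only green.
Row 4 already has {red, blue, green, gold, pink} and column 4 already has {red, blue, gold}, so row 4, column 4 must be teal.

teal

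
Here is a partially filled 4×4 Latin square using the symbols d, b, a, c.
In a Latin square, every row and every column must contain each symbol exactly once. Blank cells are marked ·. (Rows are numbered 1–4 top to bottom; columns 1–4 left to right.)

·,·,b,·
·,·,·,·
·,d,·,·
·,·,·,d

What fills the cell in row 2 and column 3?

d

Row 2, column 3 is narrowed to {d, a, c}.
If it were a, then row 4, column 3 would be left with no valid symbol.
If it were c, then row 4, column 3 would be left with no valid symbol.
So row 2, column 3 must be d.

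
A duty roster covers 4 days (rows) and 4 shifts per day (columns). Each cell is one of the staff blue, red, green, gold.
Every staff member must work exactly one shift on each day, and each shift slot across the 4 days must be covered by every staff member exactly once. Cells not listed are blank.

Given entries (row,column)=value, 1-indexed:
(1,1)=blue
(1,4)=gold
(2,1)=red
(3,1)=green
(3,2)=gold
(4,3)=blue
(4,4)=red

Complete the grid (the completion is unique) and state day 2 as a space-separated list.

Day 3, shift 3: day 3 has {green, gold} and shift 3 has {blue}, leaving only red.
Day 1, shift 3: day 1 has {blue, gold} and shift 3 has {blue, red}, leaving only green.
Day 2, shift 3: day 2 has {red} and shift 3 has {blue, red, green}, leaving only gold.
Day 1, shift 2: day 1 has {blue, green, gold} and shift 2 has {gold}, leaving only red.
Day 3, shift 4: day 3 has {red, green, gold} and shift 4 has {red, gold}, leaving only blue.
Day 2, shift 4: day 2 has {red, gold} and shift 4 has {blue, red, gold}, leaving only green.
Day 2, shift 2: day 2 has {red, green, gold} and shift 2 has {red, gold}, leaving only blue.
So day 2 reads: red blue gold green.

red blue gold green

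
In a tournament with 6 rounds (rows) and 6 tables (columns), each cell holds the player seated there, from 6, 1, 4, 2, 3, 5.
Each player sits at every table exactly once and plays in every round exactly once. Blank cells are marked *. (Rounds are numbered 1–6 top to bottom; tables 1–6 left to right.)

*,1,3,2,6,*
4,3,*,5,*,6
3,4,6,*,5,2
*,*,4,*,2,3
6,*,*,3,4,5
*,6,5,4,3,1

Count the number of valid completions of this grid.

1

Round 1, table 1: eliminating its round and table leaves {5}.
Round 1, table 6: eliminating its round and table leaves {4}.
Round 2, table 3: eliminating its round and table leaves {1, 2}.
Round 2, table 5: eliminating its round and table leaves {1}.
Round 3, table 4: eliminating its round and table leaves {1}.
Round 4, table 1: eliminating its round and table leaves {1, 5}.
Round 4, table 2: eliminating its round and table leaves {5}.
Round 4, table 4: eliminating its round and table leaves {6, 1}.
Round 5, table 2: eliminating its round and table leaves {2}.
Round 5, table 3: eliminating its round and table leaves {1, 2}.
Round 6, table 1: eliminating its round and table leaves {2}.
Only one assignment across all blanks avoids any round or table repeat, giving 1 completion.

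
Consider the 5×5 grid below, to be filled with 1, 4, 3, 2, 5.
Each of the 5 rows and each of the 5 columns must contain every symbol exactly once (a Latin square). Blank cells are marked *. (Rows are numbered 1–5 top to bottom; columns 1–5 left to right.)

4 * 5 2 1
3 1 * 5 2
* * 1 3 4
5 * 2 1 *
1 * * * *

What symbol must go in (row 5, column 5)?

Row 1, column 2: row 1 has {1, 4, 2, 5} and column 2 has {1}, leaving only 3.
Row 2, column 3: row 2 has {1, 3, 2, 5} and column 3 has {1, 2, 5}, leaving only 4.
Row 3, column 1: row 3 has {1, 4, 3} and column 1 has {1, 4, 3, 5}, leaving only 2.
Row 3, column 2: row 3 has {1, 4, 3, 2} and column 2 has {1, 3}, leaving only 5.
Row 4, column 2: row 4 has {1, 2, 5} and column 2 has {1, 3, 5}, leaving only 4.
Row 4, column 5: row 4 has {1, 4, 2, 5} and column 5 has {1, 4, 2}, leaving only 3.
Row 5 already has {1} and column 5 already has {1, 4, 3, 2}, so row 5, column 5 must be 5.

5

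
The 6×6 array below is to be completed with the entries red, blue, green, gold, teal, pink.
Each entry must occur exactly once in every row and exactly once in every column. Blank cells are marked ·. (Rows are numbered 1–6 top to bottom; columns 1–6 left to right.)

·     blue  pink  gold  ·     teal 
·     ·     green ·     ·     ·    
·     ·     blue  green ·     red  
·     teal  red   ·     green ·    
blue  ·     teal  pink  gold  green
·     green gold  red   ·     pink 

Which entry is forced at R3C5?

teal

Row 1, column 5: row 1 has {blue, gold, teal, pink} and column 5 has {green, gold}, leaving only red.
Row 1, column 1: row 1 has {red, blue, gold, teal, pink} and column 1 has {blue}, leaving only green.
Row 4, column 4: row 4 has {red, green, teal} and column 4 has {red, green, gold, pink}, leaving only blue.
Row 2, column 4: row 2 has {green} and column 4 has {red, blue, green, gold, pink}, leaving only teal.
Row 4, column 6: row 4 has {red, blue, green, teal} and column 6 has {red, green, teal, pink}, leaving only gold.
Row 2, column 6: row 2 has {green, teal} and column 6 has {red, green, gold, teal, pink}, leaving only blue.
Row 2, column 5: row 2 has {blue, green, teal} and column 5 has {red, green, gold}, leaving only pink.
Row 3 already has {red, blue, green} and column 5 already has {red, green, gold, pink}, so row 3, column 5 must be teal.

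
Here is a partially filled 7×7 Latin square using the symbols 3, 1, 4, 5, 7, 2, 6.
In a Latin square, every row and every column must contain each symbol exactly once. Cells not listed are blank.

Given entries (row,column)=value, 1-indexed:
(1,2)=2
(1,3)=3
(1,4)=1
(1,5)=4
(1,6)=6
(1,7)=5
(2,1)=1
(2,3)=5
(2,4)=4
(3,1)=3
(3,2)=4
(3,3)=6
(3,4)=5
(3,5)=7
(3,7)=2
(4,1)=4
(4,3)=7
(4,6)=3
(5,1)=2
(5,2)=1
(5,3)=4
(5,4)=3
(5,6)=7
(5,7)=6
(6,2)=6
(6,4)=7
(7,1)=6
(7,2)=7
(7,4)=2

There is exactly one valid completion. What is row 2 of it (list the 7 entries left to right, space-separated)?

1 3 5 4 6 2 7

Row 2, column 2: row 2 has {1, 4, 5} and column 2 has {1, 4, 7, 2, 6}, leaving only 3.
Row 2, column 6: row 2 has {3, 1, 4, 5} and column 6 has {3, 7, 6}, leaving only 2.
Row 2, column 5: row 2 has {3, 1, 4, 5, 2} and column 5 has {4, 7}, leaving only 6.
Row 2, column 7: row 2 has {3, 1, 4, 5, 2, 6} and column 7 has {5, 2, 6}, leaving only 7.
So row 2 reads: 1 3 5 4 6 2 7.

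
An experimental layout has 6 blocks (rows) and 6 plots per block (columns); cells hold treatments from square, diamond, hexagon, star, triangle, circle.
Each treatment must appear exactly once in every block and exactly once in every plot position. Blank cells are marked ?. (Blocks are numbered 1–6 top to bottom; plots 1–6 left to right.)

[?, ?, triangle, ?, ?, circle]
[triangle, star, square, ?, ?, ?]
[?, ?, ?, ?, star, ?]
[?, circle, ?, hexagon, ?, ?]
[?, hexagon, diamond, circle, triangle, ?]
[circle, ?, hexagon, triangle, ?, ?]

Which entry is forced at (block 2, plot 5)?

circle

Block 2, plot 4: block 2 has {square, star, triangle} and plot 4 has {hexagon, triangle, circle}, leaving only diamond.
Block 2, plot 6: block 2 has {square, diamond, star, triangle} and plot 6 has {circle}, leaving only hexagon.
Block 2 already has {square, diamond, hexagon, star, triangle} and plot 5 already has {star, triangle}, so block 2, plot 5 must be circle.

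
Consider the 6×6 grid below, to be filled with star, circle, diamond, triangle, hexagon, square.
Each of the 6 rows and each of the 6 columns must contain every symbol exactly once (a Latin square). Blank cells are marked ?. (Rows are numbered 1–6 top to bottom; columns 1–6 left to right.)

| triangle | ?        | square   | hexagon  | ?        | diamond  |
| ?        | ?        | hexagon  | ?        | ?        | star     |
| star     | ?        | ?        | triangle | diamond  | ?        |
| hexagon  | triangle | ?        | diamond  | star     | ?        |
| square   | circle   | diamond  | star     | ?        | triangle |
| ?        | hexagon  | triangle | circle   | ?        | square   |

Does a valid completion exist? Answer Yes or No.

Row 6, column 5: row 6 together with column 5 already contain {star, circle, diamond, triangle, hexagon, square} — every symbol — so nothing can go there. The grid has no valid completion.

No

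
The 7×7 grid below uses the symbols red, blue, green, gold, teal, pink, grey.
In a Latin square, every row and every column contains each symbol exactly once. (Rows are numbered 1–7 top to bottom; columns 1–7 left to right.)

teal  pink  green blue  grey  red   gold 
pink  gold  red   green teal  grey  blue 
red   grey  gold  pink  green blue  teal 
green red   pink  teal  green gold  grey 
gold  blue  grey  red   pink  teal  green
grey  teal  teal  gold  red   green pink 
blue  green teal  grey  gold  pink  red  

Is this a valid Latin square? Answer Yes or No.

Row 4 contains green twice (at columns 1 and 5); row 6 is also not a permutation.

No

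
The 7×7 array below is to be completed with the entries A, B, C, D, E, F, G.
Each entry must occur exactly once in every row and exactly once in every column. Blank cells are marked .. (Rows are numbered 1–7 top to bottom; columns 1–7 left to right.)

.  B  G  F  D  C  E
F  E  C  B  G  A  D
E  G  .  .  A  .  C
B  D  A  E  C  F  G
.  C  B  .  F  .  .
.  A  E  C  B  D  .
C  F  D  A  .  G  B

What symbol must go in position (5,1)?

Row 1, column 1: row 1 has {B, C, D, E, F, G} and column 1 has {B, C, E, F}, leaving only A.
Row 3, column 3: row 3 has {A, C, E, G} and column 3 has {A, B, C, D, E, G}, leaving only F.
Row 3, column 4: row 3 has {A, C, E, F, G} and column 4 has {A, B, C, E, F}, leaving only D.
Row 3, column 6: row 3 has {A, C, D, E, F, G} and column 6 has {A, C, D, F, G}, leaving only B.
Row 5, column 4: row 5 has {B, C, F} and column 4 has {A, B, C, D, E, F}, leaving only G.
Row 5 already has {B, C, F, G} and column 1 already has {A, B, C, E, F}, so row 5, column 1 must be D.

D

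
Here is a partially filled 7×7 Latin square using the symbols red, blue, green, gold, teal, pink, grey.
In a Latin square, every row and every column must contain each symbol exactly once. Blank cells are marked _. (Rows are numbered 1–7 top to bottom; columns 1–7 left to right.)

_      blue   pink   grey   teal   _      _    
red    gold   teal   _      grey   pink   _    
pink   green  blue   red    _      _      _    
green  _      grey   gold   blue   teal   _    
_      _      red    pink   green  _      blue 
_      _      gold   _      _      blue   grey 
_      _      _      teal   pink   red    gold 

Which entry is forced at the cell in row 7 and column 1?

Row 1, column 1: row 1 has {blue, teal, pink, grey} and column 1 has {red, green, pink}, leaving only gold.
Row 1, column 6: row 1 has {blue, gold, teal, pink, grey} and column 6 has {red, blue, teal, pink}, leaving only green.
Row 1, column 7: row 1 has {blue, green, gold, teal, pink, grey} and column 7 has {blue, gold, grey}, leaving only red.
Row 2, column 7: row 2 has {red, gold, teal, pink, grey} and column 7 has {red, blue, gold, grey}, leaving only green.
Row 2, column 4: row 2 has {red, green, gold, teal, pink, grey} and column 4 has {red, gold, teal, pink, grey}, leaving only blue.
Row 3, column 5: row 3 has {red, blue, green, pink} and column 5 has {blue, green, teal, pink, grey}, leaving only gold.
Row 3, column 6: row 3 has {red, blue, green, gold, pink} and column 6 has {red, blue, green, teal, pink}, leaving only grey.
Row 3, column 7: row 3 has {red, blue, green, gold, pink, grey} and column 7 has {red, blue, green, gold, grey}, leaving only teal.
Row 4, column 7: row 4 has {blue, green, gold, teal, grey} and column 7 has {red, blue, green, gold, teal, grey}, leaving only pink.
Row 4, column 2: row 4 has {blue, green, gold, teal, pink, grey} and column 2 has {blue, green, gold}, leaving only red.
Row 5, column 6: row 5 has {red, blue, green, pink} and column 6 has {red, blue, green, teal, pink, grey}, leaving only gold.
Row 6, column 1: row 6 has {blue, gold, grey} and column 1 has {red, green, gold, pink}, leaving only teal.
Row 5, column 1: row 5 has {red, blue, green, gold, pink} and column 1 has {red, green, gold, teal, pink}, leaving only grey.
Row 7 already has {red, gold, teal, pink} and column 1 already has {red, green, gold, teal, pink, grey}, so row 7, column 1 must be blue.

blue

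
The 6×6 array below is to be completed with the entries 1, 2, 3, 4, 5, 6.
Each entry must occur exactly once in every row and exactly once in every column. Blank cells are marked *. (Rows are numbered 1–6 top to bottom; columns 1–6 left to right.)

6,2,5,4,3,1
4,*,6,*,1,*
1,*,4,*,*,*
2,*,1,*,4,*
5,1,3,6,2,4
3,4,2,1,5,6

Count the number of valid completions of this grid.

4

Row 2, column 2: eliminating its row and column leaves {3, 5}.
Row 2, column 4: eliminating its row and column leaves {2, 3, 5}.
Row 2, column 6: eliminating its row and column leaves {2, 3, 5}.
Row 3, column 2: eliminating its row and column leaves {3, 5, 6}.
Row 3, column 4: eliminating its row and column leaves {2, 3, 5}.
Row 3, column 5: eliminating its row and column leaves {6}.
Row 3, column 6: eliminating its row and column leaves {2, 3, 5}.
Row 4, column 2: eliminating its row and column leaves {3, 5, 6}.
Row 4, column 4: eliminating its row and column leaves {3, 5}.
Row 4, column 6: eliminating its row and column leaves {3, 5}.
Enumerating the assignments across these blanks that avoid any row or column repeat gives 4 completions.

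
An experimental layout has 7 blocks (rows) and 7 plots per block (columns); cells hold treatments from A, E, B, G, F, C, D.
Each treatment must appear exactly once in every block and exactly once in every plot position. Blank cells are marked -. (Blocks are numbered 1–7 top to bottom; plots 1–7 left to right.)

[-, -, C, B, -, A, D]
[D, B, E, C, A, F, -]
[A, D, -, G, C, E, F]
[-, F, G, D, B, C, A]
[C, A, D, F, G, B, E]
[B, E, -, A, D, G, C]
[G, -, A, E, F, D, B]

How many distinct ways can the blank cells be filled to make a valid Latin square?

1

Block 1, plot 1: eliminating its block and plot leaves {E, F}.
Block 1, plot 2: eliminating its block and plot leaves {G}.
Block 1, plot 5: eliminating its block and plot leaves {E}.
Block 2, plot 7: eliminating its block and plot leaves {G}.
Block 3, plot 3: eliminating its block and plot leaves {B}.
Block 4, plot 1: eliminating its block and plot leaves {E}.
Block 6, plot 3: eliminating its block and plot leaves {F}.
Block 7, plot 2: eliminating its block and plot leaves {C}.
Only one assignment across all blanks avoids any block or plot repeat, giving 1 completion.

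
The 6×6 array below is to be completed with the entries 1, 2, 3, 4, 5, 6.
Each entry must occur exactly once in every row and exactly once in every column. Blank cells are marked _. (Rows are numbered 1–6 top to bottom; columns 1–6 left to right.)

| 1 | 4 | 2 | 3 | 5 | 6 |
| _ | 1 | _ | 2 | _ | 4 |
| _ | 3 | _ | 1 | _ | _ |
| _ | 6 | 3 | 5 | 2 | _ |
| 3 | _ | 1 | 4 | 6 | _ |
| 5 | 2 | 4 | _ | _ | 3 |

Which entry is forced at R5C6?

2

Row 2, column 1: row 2 has {1, 2, 4} and column 1 has {1, 3, 5}, leaving only 6.
Row 2, column 3: row 2 has {1, 2, 4, 6} and column 3 has {1, 2, 3, 4}, leaving only 5.
Row 2, column 5: row 2 has {1, 2, 4, 5, 6} and column 5 has {2, 5, 6}, leaving only 3.
Row 3, column 3: row 3 has {1, 3} and column 3 has {1, 2, 3, 4, 5}, leaving only 6.
Row 3, column 5: row 3 has {1, 3, 6} and column 5 has {2, 3, 5, 6}, leaving only 4.
Row 3, column 1: row 3 has {1, 3, 4, 6} and column 1 has {1, 3, 5, 6}, leaving only 2.
Row 3, column 6: row 3 has {1, 2, 3, 4, 6} and column 6 has {3, 4, 6}, leaving only 5.
Row 5 already has {1, 3, 4, 6} and column 6 already has {3, 4, 5, 6}, so row 5, column 6 must be 2.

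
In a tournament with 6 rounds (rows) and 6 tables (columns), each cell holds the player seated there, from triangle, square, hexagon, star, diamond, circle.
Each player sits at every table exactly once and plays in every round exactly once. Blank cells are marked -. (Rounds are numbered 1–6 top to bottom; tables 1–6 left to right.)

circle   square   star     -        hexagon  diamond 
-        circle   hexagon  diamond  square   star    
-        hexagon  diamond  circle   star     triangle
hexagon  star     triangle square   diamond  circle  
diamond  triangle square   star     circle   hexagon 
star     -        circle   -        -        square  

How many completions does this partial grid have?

Round 1, table 4: eliminating its round and table leaves {triangle}.
Round 2, table 1: eliminating its round and table leaves {triangle}.
Round 3, table 1: eliminating its round and table leaves {square}.
Round 6, table 2: eliminating its round and table leaves {diamond}.
Round 6, table 4: eliminating its round and table leaves {triangle, hexagon}.
Round 6, table 5: eliminating its round and table leaves {triangle}.
Only one assignment across all blanks avoids any round or table repeat, giving 1 completion.

1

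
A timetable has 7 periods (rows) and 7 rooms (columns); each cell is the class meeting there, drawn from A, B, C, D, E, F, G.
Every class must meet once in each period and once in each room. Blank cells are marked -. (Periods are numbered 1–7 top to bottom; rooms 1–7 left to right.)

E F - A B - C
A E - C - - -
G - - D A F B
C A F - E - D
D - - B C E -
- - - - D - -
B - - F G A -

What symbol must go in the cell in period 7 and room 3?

Period 2, room 5: period 2 has {A, C, E} and room 5 has {A, B, C, D, E, G}, leaving only F.
Period 2, room 7: period 2 has {A, C, E, F} and room 7 has {B, C, D}, leaving only G.
Period 3, room 2: period 3 has {A, B, D, F, G} and room 2 has {A, E, F}, leaving only C.
Period 3, room 3: period 3 has {A, B, C, D, F, G} and room 3 has {F}, leaving only E.
Period 4, room 4: period 4 has {A, C, D, E, F} and room 4 has {A, B, C, D, F}, leaving only G.
Period 4, room 6: period 4 has {A, C, D, E, F, G} and room 6 has {A, E, F}, leaving only B.
Period 2, room 6: period 2 has {A, C, E, F, G} and room 6 has {A, B, E, F}, leaving only D.
Period 1, room 6: period 1 has {A, B, C, E, F} and room 6 has {A, B, D, E, F}, leaving only G.
Period 1, room 3: period 1 has {A, B, C, E, F, G} and room 3 has {E, F}, leaving only D.
Period 7 already has {A, B, F, G} and room 3 already has {D, E, F}, so period 7, room 3 must be C.

C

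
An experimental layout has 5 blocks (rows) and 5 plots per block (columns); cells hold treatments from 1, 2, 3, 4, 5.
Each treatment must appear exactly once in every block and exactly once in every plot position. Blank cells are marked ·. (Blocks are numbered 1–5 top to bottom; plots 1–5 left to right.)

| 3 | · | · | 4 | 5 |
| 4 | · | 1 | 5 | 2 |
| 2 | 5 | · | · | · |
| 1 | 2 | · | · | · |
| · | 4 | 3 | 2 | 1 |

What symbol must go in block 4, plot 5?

Block 1, plot 2: block 1 has {3, 4, 5} and plot 2 has {2, 4, 5}, leaving only 1.
Block 1, plot 3: block 1 has {1, 3, 4, 5} and plot 3 has {1, 3}, leaving only 2.
Block 2, plot 2: block 2 has {1, 2, 4, 5} and plot 2 has {1, 2, 4, 5}, leaving only 3.
Block 3, plot 3: block 3 has {2, 5} and plot 3 has {1, 2, 3}, leaving only 4.
Block 3, plot 5: block 3 has {2, 4, 5} and plot 5 has {1, 2, 5}, leaving only 3.
Block 4 already has {1, 2} and plot 5 already has {1, 2, 3, 5}, so block 4, plot 5 must be 4.

4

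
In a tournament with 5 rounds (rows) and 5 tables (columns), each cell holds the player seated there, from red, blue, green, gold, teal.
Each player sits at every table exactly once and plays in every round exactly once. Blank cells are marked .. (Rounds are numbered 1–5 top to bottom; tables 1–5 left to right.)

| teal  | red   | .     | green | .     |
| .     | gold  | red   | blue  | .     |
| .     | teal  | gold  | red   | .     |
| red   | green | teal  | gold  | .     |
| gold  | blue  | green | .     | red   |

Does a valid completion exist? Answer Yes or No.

Yes

No round or table among the givens repeats a symbol, and propagating forced cells runs into no contradiction.
One valid completion exists (for instance, teal red blue green gold / green gold red blue teal / blue teal gold red green / red green teal gold blue / gold blue green teal red).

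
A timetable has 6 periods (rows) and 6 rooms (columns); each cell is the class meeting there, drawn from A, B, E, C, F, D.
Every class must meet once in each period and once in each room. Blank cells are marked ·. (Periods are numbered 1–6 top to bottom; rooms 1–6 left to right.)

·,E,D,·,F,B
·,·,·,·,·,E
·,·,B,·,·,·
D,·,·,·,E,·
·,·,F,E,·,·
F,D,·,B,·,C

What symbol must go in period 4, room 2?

B

Period 6, room 5: period 6 has {B, C, F, D} and room 5 has {E, F}, leaving only A.
Period 6, room 3: period 6 has {A, B, C, F, D} and room 3 has {B, F, D}, leaving only E.
Period 4, room 2 is narrowed to {A, B, C, F}.
If it were A, then period 4, room 6 would be left with no valid symbol.
If it were C, then period 4, room 6 would be left with no valid symbol.
If it were F, then period 4, room 4 would be left with no valid symbol.
So period 4, room 2 must be B.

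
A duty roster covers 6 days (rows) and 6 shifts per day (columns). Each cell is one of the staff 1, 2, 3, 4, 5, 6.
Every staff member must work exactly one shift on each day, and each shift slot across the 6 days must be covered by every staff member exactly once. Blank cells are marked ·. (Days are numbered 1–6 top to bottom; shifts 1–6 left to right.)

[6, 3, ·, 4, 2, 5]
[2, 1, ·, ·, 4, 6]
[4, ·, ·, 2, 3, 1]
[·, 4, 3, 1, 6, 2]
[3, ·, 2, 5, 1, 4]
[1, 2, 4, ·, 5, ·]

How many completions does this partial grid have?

Day 1, shift 3: eliminating its day and shift leaves {1}.
Day 2, shift 3: eliminating its day and shift leaves {5}.
Day 2, shift 4: eliminating its day and shift leaves {3}.
Day 3, shift 2: eliminating its day and shift leaves {5, 6}.
Day 3, shift 3: eliminating its day and shift leaves {5, 6}.
Day 4, shift 1: eliminating its day and shift leaves {5}.
Day 5, shift 2: eliminating its day and shift leaves {6}.
Day 6, shift 4: eliminating its day and shift leaves {3, 6}.
Day 6, shift 6: eliminating its day and shift leaves {3}.
Only one assignment across all blanks avoids any day or shift repeat, giving 1 completion.

1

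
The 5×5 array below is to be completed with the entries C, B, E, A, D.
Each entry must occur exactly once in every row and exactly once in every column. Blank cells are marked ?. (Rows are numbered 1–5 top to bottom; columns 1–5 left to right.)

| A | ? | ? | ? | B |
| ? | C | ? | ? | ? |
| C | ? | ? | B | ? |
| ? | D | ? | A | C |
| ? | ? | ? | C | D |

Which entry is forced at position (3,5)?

Row 1, column 2: row 1 has {B, A} and column 2 has {C, D}, leaving only E.
Row 1, column 4: row 1 has {B, E, A} and column 4 has {C, B, A}, leaving only D.
Row 1, column 3: row 1 has {B, E, A, D} and column 3 has {}, leaving only C.
Row 2, column 4: row 2 has {C} and column 4 has {C, B, A, D}, leaving only E.
Row 2, column 5: row 2 has {C, E} and column 5 has {C, B, D}, leaving only A.
Row 3 already has {C, B} and column 5 already has {C, B, A, D}, so row 3, column 5 must be E.

E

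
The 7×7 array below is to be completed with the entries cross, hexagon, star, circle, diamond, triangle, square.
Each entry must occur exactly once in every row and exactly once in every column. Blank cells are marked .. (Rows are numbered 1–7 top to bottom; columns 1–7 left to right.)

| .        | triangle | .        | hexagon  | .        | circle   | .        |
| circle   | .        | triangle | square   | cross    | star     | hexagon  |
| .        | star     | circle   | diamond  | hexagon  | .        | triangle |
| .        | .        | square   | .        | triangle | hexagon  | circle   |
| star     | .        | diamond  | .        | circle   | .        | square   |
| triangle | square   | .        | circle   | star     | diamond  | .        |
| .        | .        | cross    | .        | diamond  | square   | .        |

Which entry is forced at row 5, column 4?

Row 1, column 3: row 1 has {hexagon, circle, triangle} and column 3 has {cross, circle, diamond, triangle, square}, leaving only star.
Row 1, column 5: row 1 has {hexagon, star, circle, triangle} and column 5 has {cross, hexagon, star, circle, diamond, triangle}, leaving only square.
Row 2, column 2: row 2 has {cross, hexagon, star, circle, triangle, square} and column 2 has {star, triangle, square}, leaving only diamond.
Row 3, column 6: row 3 has {hexagon, star, circle, diamond, triangle} and column 6 has {hexagon, star, circle, diamond, square}, leaving only cross.
Row 3, column 1: row 3 has {cross, hexagon, star, circle, diamond, triangle} and column 1 has {star, circle, triangle}, leaving only square.
Row 4, column 2: row 4 has {hexagon, circle, triangle, square} and column 2 has {star, diamond, triangle, square}, leaving only cross.
Row 4, column 1: row 4 has {cross, hexagon, circle, triangle, square} and column 1 has {star, circle, triangle, square}, leaving only diamond.
Row 1, column 1: row 1 has {hexagon, star, circle, triangle, square} and column 1 has {star, circle, diamond, triangle, square}, leaving only cross.
Row 1, column 7: row 1 has {cross, hexagon, star, circle, triangle, square} and column 7 has {hexagon, circle, triangle, square}, leaving only diamond.
Row 4, column 4: row 4 has {cross, hexagon, circle, diamond, triangle, square} and column 4 has {hexagon, circle, diamond, square}, leaving only star.
Row 5, column 2: row 5 has {star, circle, diamond, square} and column 2 has {cross, star, diamond, triangle, square}, leaving only hexagon.
Row 5, column 6: row 5 has {hexagon, star, circle, diamond, square} and column 6 has {cross, hexagon, star, circle, diamond, square}, leaving only triangle.
Row 5 already has {hexagon, star, circle, diamond, triangle, square} and column 4 already has {hexagon, star, circle, diamond, square}, so row 5, column 4 must be cross.

cross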